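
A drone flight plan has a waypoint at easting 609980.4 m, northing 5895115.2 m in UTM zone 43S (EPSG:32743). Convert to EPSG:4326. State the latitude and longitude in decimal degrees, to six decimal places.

lat -37.083800°, lon 76.237400°

Zone 43S: λ₀ = 75°, k₀ = 0.9996, false easting 500000 m, false northing 10000000 m.
Meridian distance M = (N − FN)/k₀ = -4106527.4 m.
Inverse transverse Mercator on WGS84 gives φ = -37.08379989°, λ = 76.23740002°.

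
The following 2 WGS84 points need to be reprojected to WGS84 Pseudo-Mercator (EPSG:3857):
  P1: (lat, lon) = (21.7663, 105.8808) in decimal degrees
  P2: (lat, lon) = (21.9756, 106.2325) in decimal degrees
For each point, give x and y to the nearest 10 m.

P1: x 11786600 m, y 2483490 m; P2: x 11825750 m, y 2508600 m

Web Mercator: x = R·λ, y = R·ln tan(π/4+φ/2), R = 6378137 m.
P1 (21.7663°, 105.8808°) → (11786596.741, 2483489.776) m.
P2 (21.9756°, 106.2325°) → (11825747.806, 2508595.975) m.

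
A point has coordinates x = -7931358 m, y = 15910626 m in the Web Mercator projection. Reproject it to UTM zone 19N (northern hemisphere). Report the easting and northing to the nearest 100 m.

E 458900 m, N 8945300 m

Web Mercator inverse (R = 6378137 m) → φ = 80.56380053°, λ = -71.24860115°.
UTM 19N forward: E = 458853.487 m, N = 8945312.209 m.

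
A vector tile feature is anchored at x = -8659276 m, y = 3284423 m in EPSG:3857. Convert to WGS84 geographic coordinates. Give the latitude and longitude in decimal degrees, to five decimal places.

lat 28.28080°, lon -77.78760°

R = 6378137 m. λ = x/R = -77.78759980°.
φ = 2·arctan(exp(y/R)) − 90° = 2·arctan(1.67356) − 90° = 28.28080321°.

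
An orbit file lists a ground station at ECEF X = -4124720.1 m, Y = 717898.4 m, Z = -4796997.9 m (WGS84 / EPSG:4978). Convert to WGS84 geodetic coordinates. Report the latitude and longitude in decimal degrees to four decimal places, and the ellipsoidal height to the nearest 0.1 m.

λ = atan2(Y, X) = 170.12669971°; p = √(X²+Y²) = 4186728.3 m.
Bowring's method on WGS84 (a = 6378137 m, b = 6356752.314 m) gives φ = -49.07669966°, h = 1121.521 m.

lat -49.0767°, lon 170.1267°, h 1121.5 m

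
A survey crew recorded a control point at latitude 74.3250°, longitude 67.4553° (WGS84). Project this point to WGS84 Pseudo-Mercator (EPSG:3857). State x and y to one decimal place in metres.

Web Mercator is spherical with R = a = 6378137 m.
x = R·λ = 6378137 × 1.177317083 = 7509089.647 m.
y = R·ln tan(π/4 + φ/2) = 6378137 × 1.983042499 = 12648116.734 m.

x 7509089.6 m, y 12648116.7 m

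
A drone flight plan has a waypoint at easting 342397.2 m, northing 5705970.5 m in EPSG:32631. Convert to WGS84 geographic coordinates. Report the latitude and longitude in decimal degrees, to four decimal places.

Zone 31N: λ₀ = 3°, k₀ = 0.9996, false easting 500000 m.
Meridian distance M = (N − FN)/k₀ = 5708253.8 m.
Inverse transverse Mercator on WGS84 gives φ = 51.48289979°, λ = 0.73019963°.

lat 51.4829°, lon 0.7302°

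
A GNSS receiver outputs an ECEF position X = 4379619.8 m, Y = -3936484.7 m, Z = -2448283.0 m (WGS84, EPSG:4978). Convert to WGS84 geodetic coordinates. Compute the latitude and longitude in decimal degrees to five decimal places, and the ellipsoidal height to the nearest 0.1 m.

lat -22.71220°, lon -41.94980°, h 2415.7 m

λ = atan2(Y, X) = -41.94980012°; p = √(X²+Y²) = 5888716.4 m.
Bowring's method on WGS84 (a = 6378137 m, b = 6356752.314 m) gives φ = -22.71220029°, h = 2415.702 m.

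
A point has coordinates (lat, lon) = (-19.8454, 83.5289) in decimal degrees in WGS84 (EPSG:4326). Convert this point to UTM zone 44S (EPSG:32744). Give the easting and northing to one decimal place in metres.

Zone 44 central meridian λ₀ = 6×44 − 183 = 81°; Δλ = +2.5289°.
Transverse Mercator on WGS84 with k₀ = 0.9996 gives E = 764860.092 m, N = 7803641.345 m.

E 764860.1 m, N 7803641.3 m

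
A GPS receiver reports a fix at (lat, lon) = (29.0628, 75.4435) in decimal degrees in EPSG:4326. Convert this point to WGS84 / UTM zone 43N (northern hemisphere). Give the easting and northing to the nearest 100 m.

Zone 43 central meridian λ₀ = 6×43 − 183 = 75°; Δλ = +0.4435°.
Transverse Mercator on WGS84 with k₀ = 0.9996 gives E = 543170.963 m, N = 3215024.515 m.

E 543200 m, N 3215000 m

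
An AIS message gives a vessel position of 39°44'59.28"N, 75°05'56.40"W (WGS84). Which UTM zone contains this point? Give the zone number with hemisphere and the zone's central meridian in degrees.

Zone 18N, central meridian -75°

UTM zone = ⌊(λ + 180)/6⌋ + 1; -75.0990° ∈ [-78°, -72°) → zone 18.
Hemisphere: N (φ ≥ 0).
Central meridian λ₀ = 6×18 − 183 = -75°.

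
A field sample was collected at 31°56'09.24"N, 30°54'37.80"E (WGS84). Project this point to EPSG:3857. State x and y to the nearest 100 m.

x 3440900 m, y 3754900 m

Web Mercator is spherical with R = a = 6378137 m.
x = R·λ = 6378137 × 0.539489998 = 3440941.120 m.
y = R·ln tan(π/4 + φ/2) = 6378137 × 0.588714141 = 3754899.444 m.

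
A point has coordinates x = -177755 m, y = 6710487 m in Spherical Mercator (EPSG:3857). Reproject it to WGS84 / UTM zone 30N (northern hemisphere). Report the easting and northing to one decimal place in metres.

E 597394.6 m, N 5706529.2 m

Web Mercator inverse (R = 6378137 m) → φ = 51.50149820°, λ = -1.59680033°.
UTM 30N forward: E = 597394.559 m, N = 5706529.243 m.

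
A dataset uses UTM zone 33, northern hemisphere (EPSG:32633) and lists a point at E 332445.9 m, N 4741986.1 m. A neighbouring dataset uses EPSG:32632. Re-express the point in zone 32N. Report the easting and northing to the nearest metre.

UTM 33N → geographic: φ = 42.81210002°, λ = 12.95060012°.
UTM 32N (λ₀ = 9°) forward: E = 823006.223 m, N = 4747523.284 m.

E 823006 m, N 4747523 m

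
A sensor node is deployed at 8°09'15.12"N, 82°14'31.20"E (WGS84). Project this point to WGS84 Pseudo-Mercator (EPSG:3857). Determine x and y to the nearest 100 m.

Web Mercator is spherical with R = a = 6378137 m.
x = R·λ = 6378137 × 1.435393683 = 9155137.562 m.
y = R·ln tan(π/4 + φ/2) = 6378137 × 0.142800509 = 910801.211 m.

x 9155100 m, y 910800 m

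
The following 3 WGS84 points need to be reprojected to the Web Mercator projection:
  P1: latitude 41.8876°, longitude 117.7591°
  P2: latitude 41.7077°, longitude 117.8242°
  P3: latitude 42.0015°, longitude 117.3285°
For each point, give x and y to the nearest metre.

Web Mercator: x = R·λ, y = R·ln tan(π/4+φ/2), R = 6378137 m.
P1 (41.8876°, 117.7591°) → (13108883.048, 5144157.311) m.
P2 (41.7077°, 117.8242°) → (13116129.947, 5117294.389) m.
P3 (42.0015°, 117.3285°) → (13060948.876, 5161204.139) m.

P1: x 13108883 m, y 5144157 m; P2: x 13116130 m, y 5117294 m; P3: x 13060949 m, y 5161204 m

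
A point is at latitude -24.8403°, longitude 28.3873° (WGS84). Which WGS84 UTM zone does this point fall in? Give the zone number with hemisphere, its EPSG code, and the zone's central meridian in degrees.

Zone 35S (EPSG:32735), central meridian 27°

UTM zone = ⌊(λ + 180)/6⌋ + 1; 28.3873° ∈ [24°, 30°) → zone 35.
Hemisphere: S (φ < 0).
Central meridian λ₀ = 6×35 − 183 = 27°.
EPSG code: 32735.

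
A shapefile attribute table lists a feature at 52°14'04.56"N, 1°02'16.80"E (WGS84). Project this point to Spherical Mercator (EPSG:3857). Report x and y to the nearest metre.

x 115550 m, y 6842656 m

Web Mercator is spherical with R = a = 6378137 m.
x = R·λ = 6378137 × 0.018116518 = 115549.631 m.
y = R·ln tan(π/4 + φ/2) = 6378137 × 1.072829857 = 6842655.806 m.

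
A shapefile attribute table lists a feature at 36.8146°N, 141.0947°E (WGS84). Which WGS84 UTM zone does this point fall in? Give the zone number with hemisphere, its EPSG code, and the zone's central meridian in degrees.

Zone 54N (EPSG:32654), central meridian 141°

UTM zone = ⌊(λ + 180)/6⌋ + 1; 141.0947° ∈ [138°, 144°) → zone 54.
Hemisphere: N (φ ≥ 0).
Central meridian λ₀ = 6×54 − 183 = 141°.
EPSG code: 32654.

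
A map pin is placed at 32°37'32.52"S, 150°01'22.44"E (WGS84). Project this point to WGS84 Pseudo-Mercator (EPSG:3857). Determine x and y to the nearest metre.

Web Mercator is spherical with R = a = 6378137 m.
x = R·λ = 6378137 × 2.618393558 = 16700472.835 m.
y = R·ln tan(π/4 + φ/2) = 6378137 × -0.602954536 = -3845726.636 m.

x 16700473 m, y -3845727 m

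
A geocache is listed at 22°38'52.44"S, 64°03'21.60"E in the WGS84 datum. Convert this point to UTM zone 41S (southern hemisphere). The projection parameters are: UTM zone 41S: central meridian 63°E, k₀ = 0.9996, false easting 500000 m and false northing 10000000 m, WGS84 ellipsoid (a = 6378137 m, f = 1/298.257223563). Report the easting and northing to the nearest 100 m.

E 608500 m, N 7495100 m

Zone 41 central meridian λ₀ = 6×41 − 183 = 63°; Δλ = +1.0560°.
Transverse Mercator on WGS84 with k₀ = 0.9996 gives E = 608503.497 m, N = 7495071.685 m.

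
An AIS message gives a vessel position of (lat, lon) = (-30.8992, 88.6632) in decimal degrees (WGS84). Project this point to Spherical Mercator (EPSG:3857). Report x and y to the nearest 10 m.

Web Mercator is spherical with R = a = 6378137 m.
x = R·λ = 6378137 × 1.547464765 = 9869942.276 m.
y = R·ln tan(π/4 + φ/2) = 6378137 × -0.567511368 = -3619665.252 m.

x 9869940 m, y -3619670 m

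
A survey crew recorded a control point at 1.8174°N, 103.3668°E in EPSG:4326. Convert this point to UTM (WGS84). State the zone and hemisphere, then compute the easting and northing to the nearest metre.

Longitude 103.3668° lies in the 6° band [102°, 108°), giving zone 48; latitude is north of the equator, so 48N.
Zone 48 central meridian λ₀ = 6×48 − 183 = 105°; Δλ = -1.6332°.
Transverse Mercator on WGS84 with k₀ = 0.9996 gives E = 318331.817 m, N = 200960.114 m.

Zone 48N: E 318332 m, N 200960 m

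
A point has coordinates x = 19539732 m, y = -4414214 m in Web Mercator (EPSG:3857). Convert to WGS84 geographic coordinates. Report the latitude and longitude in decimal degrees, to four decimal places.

lat -36.8212°, lon 175.5284°

R = 6378137 m. λ = x/R = 175.52839903°.
φ = 2·arctan(exp(y/R)) − 90° = 2·arctan(0.50053) − 90° = -36.82120295°.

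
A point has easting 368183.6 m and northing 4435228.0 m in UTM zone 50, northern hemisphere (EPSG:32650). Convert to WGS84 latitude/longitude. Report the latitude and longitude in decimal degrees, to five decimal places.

Zone 50N: λ₀ = 117°, k₀ = 0.9996, false easting 500000 m.
Meridian distance M = (N − FN)/k₀ = 4437002.8 m.
Inverse transverse Mercator on WGS84 gives φ = 40.05700042°, λ = 115.45450044°.

lat 40.05700°, lon 115.45450°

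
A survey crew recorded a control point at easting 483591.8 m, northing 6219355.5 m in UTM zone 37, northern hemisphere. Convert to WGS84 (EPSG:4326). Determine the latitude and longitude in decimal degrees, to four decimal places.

Zone 37N: λ₀ = 39°, k₀ = 0.9996, false easting 500000 m.
Meridian distance M = (N − FN)/k₀ = 6221844.2 m.
Inverse transverse Mercator on WGS84 gives φ = 56.11900032°, λ = 38.73610056°.

lat 56.1190°, lon 38.7361°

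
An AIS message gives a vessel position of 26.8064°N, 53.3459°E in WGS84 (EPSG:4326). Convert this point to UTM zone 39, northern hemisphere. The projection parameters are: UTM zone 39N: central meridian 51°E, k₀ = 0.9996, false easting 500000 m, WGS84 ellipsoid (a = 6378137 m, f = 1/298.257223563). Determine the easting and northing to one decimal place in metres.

E 733185.1 m, N 2967146.2 m

Zone 39 central meridian λ₀ = 6×39 − 183 = 51°; Δλ = +2.3459°.
Transverse Mercator on WGS84 with k₀ = 0.9996 gives E = 733185.089 m, N = 2967146.188 m.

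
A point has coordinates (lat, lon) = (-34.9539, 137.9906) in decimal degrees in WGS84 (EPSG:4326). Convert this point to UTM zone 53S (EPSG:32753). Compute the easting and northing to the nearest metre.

Zone 53 central meridian λ₀ = 6×53 − 183 = 135°; Δλ = +2.9906°.
Transverse Mercator on WGS84 with k₀ = 0.9996 gives E = 773093.105 m, N = 6127983.765 m.

E 773093 m, N 6127984 m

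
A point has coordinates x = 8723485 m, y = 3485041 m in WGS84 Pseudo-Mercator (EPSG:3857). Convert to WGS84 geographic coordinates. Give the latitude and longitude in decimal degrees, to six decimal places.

lat 29.855904°, lon 78.364399°

R = 6378137 m. λ = x/R = 78.36439906°.
φ = 2·arctan(exp(y/R)) − 90° = 2·arctan(1.72703) − 90° = 29.85590353°.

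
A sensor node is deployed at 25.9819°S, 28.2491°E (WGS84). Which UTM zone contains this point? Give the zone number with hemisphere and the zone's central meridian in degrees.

Zone 35S, central meridian 27°

UTM zone = ⌊(λ + 180)/6⌋ + 1; 28.2491° ∈ [24°, 30°) → zone 35.
Hemisphere: S (φ < 0).
Central meridian λ₀ = 6×35 − 183 = 27°.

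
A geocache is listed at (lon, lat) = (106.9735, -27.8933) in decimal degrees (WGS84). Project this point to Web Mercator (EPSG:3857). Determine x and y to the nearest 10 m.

Web Mercator is spherical with R = a = 6378137 m.
x = R·λ = 6378137 × 1.867039787 = 11908235.548 m.
y = R·ln tan(π/4 + φ/2) = 6378137 × -0.507284182 = -3235528.009 m.

x 11908240 m, y -3235530 m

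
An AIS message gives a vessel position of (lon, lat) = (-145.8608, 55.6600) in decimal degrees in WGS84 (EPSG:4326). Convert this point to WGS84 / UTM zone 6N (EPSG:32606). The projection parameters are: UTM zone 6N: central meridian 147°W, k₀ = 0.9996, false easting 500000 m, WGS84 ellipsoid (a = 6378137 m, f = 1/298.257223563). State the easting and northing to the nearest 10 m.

Zone 6 central meridian λ₀ = 6×6 − 183 = -147°; Δλ = +1.1392°.
Transverse Mercator on WGS84 with k₀ = 0.9996 gives E = 571670.187 m, N = 6168827.908 m.

E 571670 m, N 6168830 m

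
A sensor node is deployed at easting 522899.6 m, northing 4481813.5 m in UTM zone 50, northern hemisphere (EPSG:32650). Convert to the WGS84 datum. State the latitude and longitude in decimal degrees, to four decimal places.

lat 40.4867°, lon 117.2702°

Zone 50N: λ₀ = 117°, k₀ = 0.9996, false easting 500000 m.
Meridian distance M = (N − FN)/k₀ = 4483606.9 m.
Inverse transverse Mercator on WGS84 gives φ = 40.48670006°, λ = 117.27019974°.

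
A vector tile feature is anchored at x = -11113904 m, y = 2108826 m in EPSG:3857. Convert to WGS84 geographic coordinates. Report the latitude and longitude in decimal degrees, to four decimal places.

R = 6378137 m. λ = x/R = -99.83789829°.
φ = 2·arctan(exp(y/R)) − 90° = 2·arctan(1.39185) − 90° = 18.60789627°.

lat 18.6079°, lon -99.8379°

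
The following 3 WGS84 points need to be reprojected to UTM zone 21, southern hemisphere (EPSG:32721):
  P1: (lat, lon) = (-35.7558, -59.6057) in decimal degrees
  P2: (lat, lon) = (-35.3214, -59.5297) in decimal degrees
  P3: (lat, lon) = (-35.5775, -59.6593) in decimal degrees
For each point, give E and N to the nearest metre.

UTM zone 21S: λ₀ = -57°, k₀ = 0.9996.
P1 (-35.7558°, -59.6057°) → (264406.595, 6040004.721) m.
P2 (-35.3214°, -59.5297°) → (270041.963, 6088377.783) m.
P3 (-35.5775°, -59.6593°) → (259023.540, 6059656.340) m.

P1: E 264407 m, N 6040005 m; P2: E 270042 m, N 6088378 m; P3: E 259024 m, N 6059656 m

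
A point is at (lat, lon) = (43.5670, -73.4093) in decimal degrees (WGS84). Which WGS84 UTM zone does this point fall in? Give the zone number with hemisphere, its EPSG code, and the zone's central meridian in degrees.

Zone 18N (EPSG:32618), central meridian -75°

UTM zone = ⌊(λ + 180)/6⌋ + 1; -73.4093° ∈ [-78°, -72°) → zone 18.
Hemisphere: N (φ ≥ 0).
Central meridian λ₀ = 6×18 − 183 = -75°.
EPSG code: 32618.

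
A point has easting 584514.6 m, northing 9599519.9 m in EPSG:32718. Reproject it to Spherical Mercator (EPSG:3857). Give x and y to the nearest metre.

x -8264248 m, y -403568 m

Unproject from UTM 18S (λ₀ = -75°) → φ = -3.62289976°, λ = -74.23900026°.
Web Mercator (R = 6378137 m): x = -8264247.706 m, y = -403568.373 m.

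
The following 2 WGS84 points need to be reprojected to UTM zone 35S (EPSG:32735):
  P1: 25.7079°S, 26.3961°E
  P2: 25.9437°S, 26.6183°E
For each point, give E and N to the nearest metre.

P1: E 439414 m, N 7156525 m; P2: E 461782 m, N 7130495 m

UTM zone 35S: λ₀ = 27°, k₀ = 0.9996.
P1 (-25.7079°, 26.3961°) → (439413.713, 7156525.231) m.
P2 (-25.9437°, 26.6183°) → (461781.989, 7130495.312) m.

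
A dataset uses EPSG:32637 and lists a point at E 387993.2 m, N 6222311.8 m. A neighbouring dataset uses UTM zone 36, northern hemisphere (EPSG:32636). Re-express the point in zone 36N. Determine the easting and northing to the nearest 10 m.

UTM 37N → geographic: φ = 56.13270035°, λ = 37.19780077°.
UTM 36N (λ₀ = 33°) forward: E = 760821.399 m, N = 6228788.183 m.

E 760820 m, N 6228790 m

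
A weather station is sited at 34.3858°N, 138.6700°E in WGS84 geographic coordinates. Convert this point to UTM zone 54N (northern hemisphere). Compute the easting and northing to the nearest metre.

E 285786 m, N 3807395 m

Zone 54 central meridian λ₀ = 6×54 − 183 = 141°; Δλ = -2.3300°.
Transverse Mercator on WGS84 with k₀ = 0.9996 gives E = 285785.629 m, N = 3807394.773 m.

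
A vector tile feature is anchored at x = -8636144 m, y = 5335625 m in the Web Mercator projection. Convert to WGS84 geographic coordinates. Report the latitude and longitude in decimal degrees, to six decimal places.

lat 43.155201°, lon -77.579802°

R = 6378137 m. λ = x/R = -77.57980151°.
φ = 2·arctan(exp(y/R)) − 90° = 2·arctan(2.30839) − 90° = 43.15520141°.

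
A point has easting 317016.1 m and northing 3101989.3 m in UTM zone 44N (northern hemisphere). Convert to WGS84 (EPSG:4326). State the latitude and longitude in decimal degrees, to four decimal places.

lat 28.0306°, lon 79.1386°

Zone 44N: λ₀ = 81°, k₀ = 0.9996, false easting 500000 m.
Meridian distance M = (N − FN)/k₀ = 3103230.6 m.
Inverse transverse Mercator on WGS84 gives φ = 28.03060045°, λ = 79.13860019°.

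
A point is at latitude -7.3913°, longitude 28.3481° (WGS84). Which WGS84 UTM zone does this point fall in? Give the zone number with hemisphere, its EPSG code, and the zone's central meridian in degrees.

UTM zone = ⌊(λ + 180)/6⌋ + 1; 28.3481° ∈ [24°, 30°) → zone 35.
Hemisphere: S (φ < 0).
Central meridian λ₀ = 6×35 − 183 = 27°.
EPSG code: 32735.

Zone 35S (EPSG:32735), central meridian 27°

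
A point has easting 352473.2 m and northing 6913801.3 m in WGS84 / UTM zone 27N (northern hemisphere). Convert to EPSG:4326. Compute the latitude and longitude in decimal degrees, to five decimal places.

lat 62.32650°, lon -23.84780°

Zone 27N: λ₀ = -21°, k₀ = 0.9996, false easting 500000 m.
Meridian distance M = (N − FN)/k₀ = 6916567.9 m.
Inverse transverse Mercator on WGS84 gives φ = 62.32649999°, λ = -23.84779965°.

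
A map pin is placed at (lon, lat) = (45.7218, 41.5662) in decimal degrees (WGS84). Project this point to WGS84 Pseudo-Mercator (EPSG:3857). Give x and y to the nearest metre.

Web Mercator is spherical with R = a = 6378137 m.
x = R·λ = 6378137 × 0.797995950 = 5089727.494 m.
y = R·ln tan(π/4 + φ/2) = 6378137 × 0.799013597 = 5096218.185 m.

x 5089727 m, y 5096218 m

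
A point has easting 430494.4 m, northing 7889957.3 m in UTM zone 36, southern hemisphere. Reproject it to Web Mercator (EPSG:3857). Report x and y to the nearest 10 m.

Unproject from UTM 36S (λ₀ = 33°) → φ = -19.08210006°, λ = 32.33930045°.
Web Mercator (R = 6378137 m): x = 3599994.459 m, y = -2164604.255 m.

x 3599990 m, y -2164600 m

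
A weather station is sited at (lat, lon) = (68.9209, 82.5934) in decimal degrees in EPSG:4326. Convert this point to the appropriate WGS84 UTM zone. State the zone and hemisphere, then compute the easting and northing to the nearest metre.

Zone 44N: E 563950 m, N 7646372 m

Longitude 82.5934° lies in the 6° band [78°, 84°), giving zone 44; latitude is north of the equator, so 44N.
Zone 44 central meridian λ₀ = 6×44 − 183 = 81°; Δλ = +1.5934°.
Transverse Mercator on WGS84 with k₀ = 0.9996 gives E = 563949.622 m, N = 7646371.962 m.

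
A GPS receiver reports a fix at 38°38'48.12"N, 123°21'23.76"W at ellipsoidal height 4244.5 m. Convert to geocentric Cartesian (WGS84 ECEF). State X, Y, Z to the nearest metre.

X -2744419 m, Y -4168998 m, Z 3964412 m

WGS84: a = 6378137 m, e² = 0.006694380; N(φ) = a/√(1−e²sin²φ) = 6386479.829 m.
X = (N+h)·cosφ·cosλ = -2744419.157 m; Y = (N+h)·cosφ·sinλ = -4168998.157 m; Z = (N(1−e²)+h)·sinφ = 3964411.763 m.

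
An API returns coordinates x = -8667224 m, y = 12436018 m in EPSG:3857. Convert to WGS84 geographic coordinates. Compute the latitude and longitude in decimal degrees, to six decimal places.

lat 73.801899°, lon -77.858998°

R = 6378137 m. λ = x/R = -77.85899790°.
φ = 2·arctan(exp(y/R)) − 90° = 2·arctan(7.02720) − 90° = 73.80189884°.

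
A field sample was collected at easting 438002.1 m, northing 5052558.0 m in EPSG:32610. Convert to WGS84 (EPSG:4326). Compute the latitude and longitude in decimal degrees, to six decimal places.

Zone 10N: λ₀ = -123°, k₀ = 0.9996, false easting 500000 m.
Meridian distance M = (N − FN)/k₀ = 5054579.8 m.
Inverse transverse Mercator on WGS84 gives φ = 45.62379968°, λ = -123.79530011°.

lat 45.623800°, lon -123.795300°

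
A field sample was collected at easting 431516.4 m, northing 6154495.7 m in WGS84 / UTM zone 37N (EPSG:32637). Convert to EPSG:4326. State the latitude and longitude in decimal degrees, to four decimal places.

Zone 37N: λ₀ = 39°, k₀ = 0.9996, false easting 500000 m.
Meridian distance M = (N − FN)/k₀ = 6156958.5 m.
Inverse transverse Mercator on WGS84 gives φ = 55.53170017°, λ = 37.91499955°.

lat 55.5317°, lon 37.9150°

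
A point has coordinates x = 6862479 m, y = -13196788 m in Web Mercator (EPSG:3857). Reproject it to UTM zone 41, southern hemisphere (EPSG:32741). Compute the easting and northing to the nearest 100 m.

Web Mercator inverse (R = 6378137 m) → φ = -75.60290052°, λ = 61.64669773°.
UTM 41S forward: E = 462442.432 m, N = 1608693.918 m.

E 462400 m, N 1608700 m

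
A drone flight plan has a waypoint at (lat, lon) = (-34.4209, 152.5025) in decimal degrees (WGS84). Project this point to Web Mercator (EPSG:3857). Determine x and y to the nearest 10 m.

Web Mercator is spherical with R = a = 6378137 m.
x = R·λ = 6378137 × 2.661670743 = 16976500.645 m.
y = R·ln tan(π/4 + φ/2) = 6378137 × -0.640541213 = -4085459.608 m.

x 16976500 m, y -4085460 m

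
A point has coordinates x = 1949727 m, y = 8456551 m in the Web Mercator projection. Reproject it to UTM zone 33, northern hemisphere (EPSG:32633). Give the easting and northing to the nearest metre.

E 639164 m, N 6682373 m

Web Mercator inverse (R = 6378137 m) → φ = 60.25419787°, λ = 17.51469564°.
UTM 33N forward: E = 639163.789 m, N = 6682373.342 m.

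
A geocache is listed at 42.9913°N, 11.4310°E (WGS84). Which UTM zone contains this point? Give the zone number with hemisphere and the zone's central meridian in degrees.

UTM zone = ⌊(λ + 180)/6⌋ + 1; 11.4310° ∈ [6°, 12°) → zone 32.
Hemisphere: N (φ ≥ 0).
Central meridian λ₀ = 6×32 − 183 = 9°.

Zone 32N, central meridian 9°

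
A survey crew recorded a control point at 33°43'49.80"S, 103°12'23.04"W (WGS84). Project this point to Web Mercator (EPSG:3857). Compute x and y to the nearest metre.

x -11488884 m, y -3992672 m

Web Mercator is spherical with R = a = 6378137 m.
x = R·λ = 6378137 × -1.801291489 = -11488883.895 m.
y = R·ln tan(π/4 + φ/2) = 6378137 × -0.625993438 = -3992671.912 m.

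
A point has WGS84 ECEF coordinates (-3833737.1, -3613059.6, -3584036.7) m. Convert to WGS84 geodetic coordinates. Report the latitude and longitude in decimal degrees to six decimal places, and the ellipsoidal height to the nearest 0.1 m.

lat -34.408300°, lon -136.697400°, h 234.8 m

λ = atan2(Y, X) = -136.69739966°; p = √(X²+Y²) = 5267992.0 m.
Bowring's method on WGS84 (a = 6378137 m, b = 6356752.314 m) gives φ = -34.40829978°, h = 234.788 m.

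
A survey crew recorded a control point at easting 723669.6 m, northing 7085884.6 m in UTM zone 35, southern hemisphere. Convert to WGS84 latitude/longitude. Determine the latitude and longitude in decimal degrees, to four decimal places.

lat -26.3295°, lon 29.2409°

Zone 35S: λ₀ = 27°, k₀ = 0.9996, false easting 500000 m, false northing 10000000 m.
Meridian distance M = (N − FN)/k₀ = -2915281.5 m.
Inverse transverse Mercator on WGS84 gives φ = -26.32950027°, λ = 29.24090050°.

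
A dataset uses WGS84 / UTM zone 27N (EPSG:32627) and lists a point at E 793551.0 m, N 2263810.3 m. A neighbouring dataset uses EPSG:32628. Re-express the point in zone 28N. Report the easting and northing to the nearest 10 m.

UTM 27N → geographic: φ = 20.45010035°, λ = -18.18650029°.
UTM 28N (λ₀ = -15°) forward: E = 167502.625 m, N = 2264523.455 m.

E 167500 m, N 2264520 m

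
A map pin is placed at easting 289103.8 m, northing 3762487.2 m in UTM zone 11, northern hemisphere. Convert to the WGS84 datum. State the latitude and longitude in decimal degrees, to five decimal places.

Zone 11N: λ₀ = -117°, k₀ = 0.9996, false easting 500000 m.
Meridian distance M = (N − FN)/k₀ = 3763992.8 m.
Inverse transverse Mercator on WGS84 gives φ = 33.98180014°, λ = -119.28300042°.

lat 33.98180°, lon -119.28300°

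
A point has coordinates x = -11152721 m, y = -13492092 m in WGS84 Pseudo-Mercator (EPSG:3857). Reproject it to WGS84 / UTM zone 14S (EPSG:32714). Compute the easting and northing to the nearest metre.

E 468514 m, N 1536836 m

Web Mercator inverse (R = 6378137 m) → φ = -76.24790044°, λ = -100.18659734°.
UTM 14S forward: E = 468513.992 m, N = 1536836.101 m.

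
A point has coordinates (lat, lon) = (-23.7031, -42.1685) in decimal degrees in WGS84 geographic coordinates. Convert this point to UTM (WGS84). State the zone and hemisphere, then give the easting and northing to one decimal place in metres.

Longitude -42.1685° lies in the 6° band [-48°, -42°), giving zone 23; latitude is south of the equator, so 23S.
Zone 23 central meridian λ₀ = 6×23 − 183 = -45°; Δλ = +2.8315°.
Transverse Mercator on WGS84 with k₀ = 0.9996 gives E = 788731.861 m, N = 7375774.188 m.

Zone 23S: E 788731.9 m, N 7375774.2 m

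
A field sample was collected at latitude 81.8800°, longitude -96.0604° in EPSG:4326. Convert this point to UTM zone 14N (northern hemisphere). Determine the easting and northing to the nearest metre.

E 546335 m, N 9092611 m

Zone 14 central meridian λ₀ = 6×14 − 183 = -99°; Δλ = +2.9396°.
Transverse Mercator on WGS84 with k₀ = 0.9996 gives E = 546335.168 m, N = 9092610.698 m.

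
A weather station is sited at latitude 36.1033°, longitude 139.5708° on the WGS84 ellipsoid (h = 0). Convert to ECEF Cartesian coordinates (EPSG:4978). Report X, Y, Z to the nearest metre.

WGS84: a = 6378137 m, e² = 0.006694380; N(φ) = a/√(1−e²sin²φ) = 6385562.416 m.
X = (N+h)·cosφ·cosλ = -3927264.259 m; Y = (N+h)·cosφ·sinλ = 3345816.539 m; Z = (N(1−e²)+h)·sinφ = 3737458.683 m.

X -3927264 m, Y 3345817 m, Z 3737459 m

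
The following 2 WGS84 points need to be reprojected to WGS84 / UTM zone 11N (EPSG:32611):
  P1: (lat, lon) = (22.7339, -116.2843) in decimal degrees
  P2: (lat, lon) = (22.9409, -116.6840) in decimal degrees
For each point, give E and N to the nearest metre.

P1: E 573490 m, N 2514240 m; P2: E 532398 m, N 2537012 m

UTM zone 11N: λ₀ = -117°, k₀ = 0.9996.
P1 (22.7339°, -116.2843°) → (573490.362, 2514240.450) m.
P2 (22.9409°, -116.6840°) → (532398.359, 2537012.259) m.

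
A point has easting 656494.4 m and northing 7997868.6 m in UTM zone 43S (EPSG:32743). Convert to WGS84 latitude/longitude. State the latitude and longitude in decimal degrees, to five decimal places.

lat -18.10230°, lon 76.47900°

Zone 43S: λ₀ = 75°, k₀ = 0.9996, false easting 500000 m, false northing 10000000 m.
Meridian distance M = (N − FN)/k₀ = -2002932.6 m.
Inverse transverse Mercator on WGS84 gives φ = -18.10230031°, λ = 76.47899995°.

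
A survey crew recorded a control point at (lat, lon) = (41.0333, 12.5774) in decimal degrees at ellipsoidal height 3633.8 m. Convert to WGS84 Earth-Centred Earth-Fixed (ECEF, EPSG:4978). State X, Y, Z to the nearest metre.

X 4705217 m, Y 1049792 m, Z 4167599 m

WGS84: a = 6378137 m, e² = 0.006694380; N(φ) = a/√(1−e²sin²φ) = 6387358.073 m.
X = (N+h)·cosφ·cosλ = 4705216.552 m; Y = (N+h)·cosφ·sinλ = 1049792.002 m; Z = (N(1−e²)+h)·sinφ = 4167599.072 m.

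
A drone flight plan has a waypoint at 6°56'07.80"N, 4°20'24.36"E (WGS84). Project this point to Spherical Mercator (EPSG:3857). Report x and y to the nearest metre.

Web Mercator is spherical with R = a = 6378137 m.
x = R·λ = 6378137 × 0.075749035 = 483137.722 m.
y = R·ln tan(π/4 + φ/2) = 6378137 × 0.121344004 = 773948.684 m.

x 483138 m, y 773949 m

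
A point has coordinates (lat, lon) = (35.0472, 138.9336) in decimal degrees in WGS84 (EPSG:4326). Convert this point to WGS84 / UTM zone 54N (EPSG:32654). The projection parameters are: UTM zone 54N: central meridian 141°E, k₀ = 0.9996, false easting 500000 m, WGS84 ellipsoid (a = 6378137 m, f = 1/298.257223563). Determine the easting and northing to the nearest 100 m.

Zone 54 central meridian λ₀ = 6×54 − 183 = 141°; Δλ = -2.0664°.
Transverse Mercator on WGS84 with k₀ = 0.9996 gives E = 311531.895 m, N = 3880229.533 m.

E 311500 m, N 3880200 m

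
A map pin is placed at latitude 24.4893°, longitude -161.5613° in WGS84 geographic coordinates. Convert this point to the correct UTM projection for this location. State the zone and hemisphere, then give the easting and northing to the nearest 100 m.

Longitude -161.5613° lies in the 6° band [-162°, -156°), giving zone 4; latitude is north of the equator, so 4N.
Zone 4 central meridian λ₀ = 6×4 − 183 = -159°; Δλ = -2.5613°.
Transverse Mercator on WGS84 with k₀ = 0.9996 gives E = 240424.736 m, N = 2710806.700 m.

Zone 4N: E 240400 m, N 2710800 m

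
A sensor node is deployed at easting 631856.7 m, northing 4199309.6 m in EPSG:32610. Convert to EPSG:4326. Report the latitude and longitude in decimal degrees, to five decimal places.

lat 37.93180°, lon -121.49960°

Zone 10N: λ₀ = -123°, k₀ = 0.9996, false easting 500000 m.
Meridian distance M = (N − FN)/k₀ = 4200990.0 m.
Inverse transverse Mercator on WGS84 gives φ = 37.93180032°, λ = -121.49960036°.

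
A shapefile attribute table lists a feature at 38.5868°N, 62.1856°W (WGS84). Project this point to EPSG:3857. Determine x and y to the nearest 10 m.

x -6922470 m, y 4662660 m

Web Mercator is spherical with R = a = 6378137 m.
x = R·λ = 6378137 × -1.085343467 = -6922469.327 m.
y = R·ln tan(π/4 + φ/2) = 6378137 × 0.731037271 = 4662655.863 m.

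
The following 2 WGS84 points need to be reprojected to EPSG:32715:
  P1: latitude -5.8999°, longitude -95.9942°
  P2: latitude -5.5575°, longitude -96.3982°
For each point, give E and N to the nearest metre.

P1: E 168425 m, N 9346970 m; P2: E 123413 m, N 9384627 m

UTM zone 15S: λ₀ = -93°, k₀ = 0.9996.
P1 (-5.8999°, -95.9942°) → (168424.879, 9346969.508) m.
P2 (-5.5575°, -96.3982°) → (123412.860, 9384627.472) m.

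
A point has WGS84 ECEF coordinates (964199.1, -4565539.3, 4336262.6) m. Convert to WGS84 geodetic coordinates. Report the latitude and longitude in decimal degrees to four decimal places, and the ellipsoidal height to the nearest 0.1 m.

lat 43.0927°, lon -78.0749°, h 1807.4 m

λ = atan2(Y, X) = -78.07490008°; p = √(X²+Y²) = 4666243.6 m.
Bowring's method on WGS84 (a = 6378137 m, b = 6356752.314 m) gives φ = 43.09270009°, h = 1807.369 m.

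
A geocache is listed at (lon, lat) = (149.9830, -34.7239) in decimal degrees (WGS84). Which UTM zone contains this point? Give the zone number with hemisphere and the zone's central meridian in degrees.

Zone 55S, central meridian 147°

UTM zone = ⌊(λ + 180)/6⌋ + 1; 149.9830° ∈ [144°, 150°) → zone 55.
Hemisphere: S (φ < 0).
Central meridian λ₀ = 6×55 − 183 = 147°.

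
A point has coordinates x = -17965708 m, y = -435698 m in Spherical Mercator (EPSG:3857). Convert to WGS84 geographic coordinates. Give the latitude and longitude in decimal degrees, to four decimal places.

R = 6378137 m. λ = x/R = -161.38870086°.
φ = 2·arctan(exp(y/R)) − 90° = 2·arctan(0.93397) − 90° = -3.91090126°.

lat -3.9109°, lon -161.3887°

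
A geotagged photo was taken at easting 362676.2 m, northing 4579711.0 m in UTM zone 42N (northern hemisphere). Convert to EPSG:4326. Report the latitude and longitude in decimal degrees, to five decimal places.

Zone 42N: λ₀ = 69°, k₀ = 0.9996, false easting 500000 m.
Meridian distance M = (N − FN)/k₀ = 4581543.6 m.
Inverse transverse Mercator on WGS84 gives φ = 41.35719983°, λ = 67.35830024°.

lat 41.35720°, lon 67.35830°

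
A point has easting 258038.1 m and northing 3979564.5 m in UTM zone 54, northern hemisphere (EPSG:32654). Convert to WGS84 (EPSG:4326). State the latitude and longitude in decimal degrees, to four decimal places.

lat 35.9305°, lon 138.3180°

Zone 54N: λ₀ = 141°, k₀ = 0.9996, false easting 500000 m.
Meridian distance M = (N − FN)/k₀ = 3981157.0 m.
Inverse transverse Mercator on WGS84 gives φ = 35.93050031°, λ = 138.31800047°.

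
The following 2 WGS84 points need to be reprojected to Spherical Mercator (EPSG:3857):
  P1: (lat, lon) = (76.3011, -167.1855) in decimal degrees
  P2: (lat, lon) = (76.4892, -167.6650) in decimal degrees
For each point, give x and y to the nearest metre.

P1: x -18611005 m, y 13517052 m; P2: x -18664382 m, y 13606071 m

Web Mercator: x = R·λ, y = R·ln tan(π/4+φ/2), R = 6378137 m.
P1 (76.3011°, -167.1855°) → (-18611004.728, 13517051.507) m.
P2 (76.4892°, -167.6650°) → (-18664382.424, 13606070.877) m.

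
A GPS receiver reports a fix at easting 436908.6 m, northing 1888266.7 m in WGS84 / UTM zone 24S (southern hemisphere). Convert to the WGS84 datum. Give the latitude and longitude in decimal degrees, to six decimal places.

Zone 24S: λ₀ = -39°, k₀ = 0.9996, false easting 500000 m, false northing 10000000 m.
Meridian distance M = (N − FN)/k₀ = -8114979.3 m.
Inverse transverse Mercator on WGS84 gives φ = -73.09169994°, λ = -40.94380100°.

lat -73.091700°, lon -40.943801°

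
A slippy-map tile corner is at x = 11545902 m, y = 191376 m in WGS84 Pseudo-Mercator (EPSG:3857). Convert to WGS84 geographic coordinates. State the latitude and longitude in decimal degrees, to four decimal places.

R = 6378137 m. λ = x/R = 103.71860236°.
φ = 2·arctan(exp(y/R)) − 90° = 2·arctan(1.03046) − 90° = 1.71890196°.

lat 1.7189°, lon 103.7186°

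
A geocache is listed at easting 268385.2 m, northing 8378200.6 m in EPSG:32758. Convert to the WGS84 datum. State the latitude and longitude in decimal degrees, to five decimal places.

Zone 58S: λ₀ = 165°, k₀ = 0.9996, false easting 500000 m, false northing 10000000 m.
Meridian distance M = (N − FN)/k₀ = -1622448.4 m.
Inverse transverse Mercator on WGS84 gives φ = -14.65980007°, λ = 162.84939993°.

lat -14.65980°, lon 162.84940°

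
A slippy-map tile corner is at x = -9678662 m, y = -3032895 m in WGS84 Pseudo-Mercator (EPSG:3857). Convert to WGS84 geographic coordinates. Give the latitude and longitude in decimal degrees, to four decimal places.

lat -26.2727°, lon -86.9449°

R = 6378137 m. λ = x/R = -86.94490004°.
φ = 2·arctan(exp(y/R)) − 90° = 2·arctan(0.62157) − 90° = -26.27269680°.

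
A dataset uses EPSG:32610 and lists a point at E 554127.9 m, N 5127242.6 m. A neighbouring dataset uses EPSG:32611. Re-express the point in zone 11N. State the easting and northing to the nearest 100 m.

UTM 10N → geographic: φ = 46.29659962°, λ = -122.29719954°.
UTM 11N (λ₀ = -117°) forward: E = 92048.928 m, N = 5140654.851 m.

E 92000 m, N 5140700 m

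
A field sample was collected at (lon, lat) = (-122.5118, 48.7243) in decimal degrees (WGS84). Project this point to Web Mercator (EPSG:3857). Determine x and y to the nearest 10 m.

x -13637950 m, y 6228210 m

Web Mercator is spherical with R = a = 6378137 m.
x = R·λ = 6378137 × -2.138234283 = -13637951.192 m.
y = R·ln tan(π/4 + φ/2) = 6378137 × 0.976493558 = 6228209.692 m.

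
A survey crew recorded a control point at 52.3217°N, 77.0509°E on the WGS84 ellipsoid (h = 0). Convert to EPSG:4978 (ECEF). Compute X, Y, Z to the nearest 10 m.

WGS84: a = 6378137 m, e² = 0.006694380; N(φ) = a/√(1−e²sin²φ) = 6391552.141 m.
X = (N+h)·cosφ·cosλ = 875432.347 m; Y = (N+h)·cosφ·sinλ = 3807342.323 m; Z = (N(1−e²)+h)·sinφ = 5024762.068 m.

X 875430 m, Y 3807340 m, Z 5024760 m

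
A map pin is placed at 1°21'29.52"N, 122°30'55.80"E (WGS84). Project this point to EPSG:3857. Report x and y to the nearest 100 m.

x 13638400 m, y 151200 m

Web Mercator is spherical with R = a = 6378137 m.
x = R·λ = 6378137 × 2.138298860 = 13638363.074 m.
y = R·ln tan(π/4 + φ/2) = 6378137 × 0.023707282 = 151208.294 m.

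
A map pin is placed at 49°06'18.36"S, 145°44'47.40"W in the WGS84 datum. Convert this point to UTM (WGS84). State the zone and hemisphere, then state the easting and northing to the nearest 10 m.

Zone 6S: E 591490 m, N 4560100 m

Longitude -145.7465° lies in the 6° band [-150°, -144°), giving zone 6; latitude is south of the equator, so 6S.
Zone 6 central meridian λ₀ = 6×6 − 183 = -147°; Δλ = +1.2535°.
Transverse Mercator on WGS84 with k₀ = 0.9996 gives E = 591490.056 m, N = 4560104.074 m.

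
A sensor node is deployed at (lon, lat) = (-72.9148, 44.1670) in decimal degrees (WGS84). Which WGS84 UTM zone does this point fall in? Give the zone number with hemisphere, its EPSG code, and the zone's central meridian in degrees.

Zone 18N (EPSG:32618), central meridian -75°

UTM zone = ⌊(λ + 180)/6⌋ + 1; -72.9148° ∈ [-78°, -72°) → zone 18.
Hemisphere: N (φ ≥ 0).
Central meridian λ₀ = 6×18 − 183 = -75°.
EPSG code: 32618.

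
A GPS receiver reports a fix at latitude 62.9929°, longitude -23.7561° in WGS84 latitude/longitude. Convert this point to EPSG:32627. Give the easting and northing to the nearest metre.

E 360394 m, N 6987791 m

Zone 27 central meridian λ₀ = 6×27 − 183 = -21°; Δλ = -2.7561°.
Transverse Mercator on WGS84 with k₀ = 0.9996 gives E = 360394.229 m, N = 6987790.540 m.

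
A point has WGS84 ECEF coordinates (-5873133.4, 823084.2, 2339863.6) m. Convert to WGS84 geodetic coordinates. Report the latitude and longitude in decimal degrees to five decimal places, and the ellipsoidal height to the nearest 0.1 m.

λ = atan2(Y, X) = 172.02229976°; p = √(X²+Y²) = 5930528.1 m.
Bowring's method on WGS84 (a = 6378137 m, b = 6356752.314 m) gives φ = 21.66320021°, h = 187.435 m.

lat 21.66320°, lon 172.02230°, h 187.4 m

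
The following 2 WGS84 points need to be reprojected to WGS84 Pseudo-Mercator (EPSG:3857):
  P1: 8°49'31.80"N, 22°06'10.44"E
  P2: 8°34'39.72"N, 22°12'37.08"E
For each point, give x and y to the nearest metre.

P1: x 2460484 m, y 986358 m; P2: x 2472439 m, y 958452 m

Web Mercator: x = R·λ, y = R·ln tan(π/4+φ/2), R = 6378137 m.
P1 (8.8255°, 22.1029°) → (2460483.573, 986358.385) m.
P2 (8.5777°, 22.2103°) → (2472439.286, 958452.183) m.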